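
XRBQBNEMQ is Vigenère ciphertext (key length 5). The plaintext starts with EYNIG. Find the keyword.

TTOIV

Subtract each crib letter from the matching ciphertext letter (mod 26):
X(23)−E(4)=19 → T
R(17)−Y(24)=-7≡19 → T
B(1)−N(13)=-12≡14 → O
Q(16)−I(8)=8 → I
B(1)−G(6)=-5≡21 → V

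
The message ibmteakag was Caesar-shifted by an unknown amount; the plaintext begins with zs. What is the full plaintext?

From the crib: i(8)−z(25)=-17≡9, so the shift is 9.
Subtract 9 from each ciphertext letter:
i(8): 8−9=-1≡25 → z
b(1): 1−9=-8≡18 → s
m(12): 12−9=3 → d
t(19): 19−9=10 → k
e(4): 4−9=-5≡21 → v
a(0): 0−9=-9≡17 → r
k(10): 10−9=1 → b
a(0): 0−9=-9≡17 → r
g(6): 6−9=-3≡23 → x

zsdkvrbrx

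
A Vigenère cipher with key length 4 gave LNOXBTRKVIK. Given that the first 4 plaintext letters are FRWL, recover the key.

GWSM

Subtract each crib letter from the matching ciphertext letter (mod 26):
L(11)−F(5)=6 → G
N(13)−R(17)=-4≡22 → W
O(14)−W(22)=-8≡18 → S
X(23)−L(11)=12 → M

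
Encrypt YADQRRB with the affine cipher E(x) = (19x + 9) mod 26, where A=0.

XJOBUUC

Y(24): 19·24+9=465≡23 → X
A(0): 19·0+9=9 → J
D(3): 19·3+9=66≡14 → O
Q(16): 19·16+9=313≡1 → B
R(17): 19·17+9=332≡20 → U
R(17): 19·17+9=332≡20 → U
B(1): 19·1+9=28≡2 → C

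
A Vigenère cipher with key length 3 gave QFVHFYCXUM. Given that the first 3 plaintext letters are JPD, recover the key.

HQS

Subtract each crib letter from the matching ciphertext letter (mod 26):
Q(16)−J(9)=7 → H
F(5)−P(15)=-10≡16 → Q
V(21)−D(3)=18 → S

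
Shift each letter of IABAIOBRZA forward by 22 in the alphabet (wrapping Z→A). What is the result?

EWXWEKXNVW

I(8): 8+22=30≡4 → E
A(0): 0+22=22 → W
B(1): 1+22=23 → X
A(0): 0+22=22 → W
I(8): 8+22=30≡4 → E
O(14): 14+22=36≡10 → K
B(1): 1+22=23 → X
R(17): 17+22=39≡13 → N
Z(25): 25+22=47≡21 → V
A(0): 0+22=22 → W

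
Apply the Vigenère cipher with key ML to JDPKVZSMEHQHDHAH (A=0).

VOBVHKEXQSCSPSMS

Repeat the key across the message: MLMLMLMLMLMLMLML
J(9)+M(12): 21 → V
D(3)+L(11): 14 → O
P(15)+M(12): 27≡1 → B
K(10)+L(11): 21 → V
V(21)+M(12): 33≡7 → H
Z(25)+L(11): 36≡10 → K
S(18)+M(12): 30≡4 → E
M(12)+L(11): 23 → X
E(4)+M(12): 16 → Q
H(7)+L(11): 18 → S
Q(16)+M(12): 28≡2 → C
H(7)+L(11): 18 → S
D(3)+M(12): 15 → P
H(7)+L(11): 18 → S
A(0)+M(12): 12 → M
H(7)+L(11): 18 → S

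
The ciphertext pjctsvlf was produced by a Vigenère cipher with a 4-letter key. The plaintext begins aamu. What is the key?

pjqz

Subtract each crib letter from the matching ciphertext letter (mod 26):
p(15)−a(0)=15 → p
j(9)−a(0)=9 → j
c(2)−m(12)=-10≡16 → q
t(19)−u(20)=-1≡25 → z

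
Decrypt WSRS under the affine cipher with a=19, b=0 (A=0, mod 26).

The inverse of 19 mod 26 is 11, since 19·11=209≡1. Apply D(y)=11·(y−0) mod 26:
W(22): 11·(22−0)=242≡8 → I
S(18): 11·(18−0)=198≡16 → Q
R(17): 11·(17−0)=187≡5 → F
S(18): 11·(18−0)=198≡16 → Q

IQFQ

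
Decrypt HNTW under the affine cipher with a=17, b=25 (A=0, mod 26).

CKSJ

The inverse of 17 mod 26 is 23, since 17·23=391≡1. Apply D(y)=23·(y−25) mod 26:
H(7): 23·(7−25)=-414≡2 → C
N(13): 23·(13−25)=-276≡10 → K
T(19): 23·(19−25)=-138≡18 → S
W(22): 23·(22−25)=-69≡9 → J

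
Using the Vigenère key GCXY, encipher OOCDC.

UQZBI

Repeat the key across the message: GCXYG
O(14)+G(6): 20 → U
O(14)+C(2): 16 → Q
C(2)+X(23): 25 → Z
D(3)+Y(24): 27≡1 → B
C(2)+G(6): 8 → I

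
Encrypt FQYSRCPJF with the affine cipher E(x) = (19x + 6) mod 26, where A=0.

F(5): 19·5+6=101≡23 → X
Q(16): 19·16+6=310≡24 → Y
Y(24): 19·24+6=462≡20 → U
S(18): 19·18+6=348≡10 → K
R(17): 19·17+6=329≡17 → R
C(2): 19·2+6=44≡18 → S
P(15): 19·15+6=291≡5 → F
J(9): 19·9+6=177≡21 → V
F(5): 19·5+6=101≡23 → X

XYUKRSFVX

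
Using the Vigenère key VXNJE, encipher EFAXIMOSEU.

ZCNGMHLFNY

Repeat the key across the message: VXNJEVXNJE
E(4)+V(21): 25 → Z
F(5)+X(23): 28≡2 → C
A(0)+N(13): 13 → N
X(23)+J(9): 32≡6 → G
I(8)+E(4): 12 → M
M(12)+V(21): 33≡7 → H
O(14)+X(23): 37≡11 → L
S(18)+N(13): 31≡5 → F
E(4)+J(9): 13 → N
U(20)+E(4): 24 → Y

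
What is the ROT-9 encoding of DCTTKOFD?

MLCCTXOM

D(3): 3+9=12 → M
C(2): 2+9=11 → L
T(19): 19+9=28≡2 → C
T(19): 19+9=28≡2 → C
K(10): 10+9=19 → T
O(14): 14+9=23 → X
F(5): 5+9=14 → O
D(3): 3+9=12 → M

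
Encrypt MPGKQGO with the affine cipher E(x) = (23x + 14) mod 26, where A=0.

EVWKSWY

M(12): 23·12+14=290≡4 → E
P(15): 23·15+14=359≡21 → V
G(6): 23·6+14=152≡22 → W
K(10): 23·10+14=244≡10 → K
Q(16): 23·16+14=382≡18 → S
G(6): 23·6+14=152≡22 → W
O(14): 23·14+14=336≡24 → Y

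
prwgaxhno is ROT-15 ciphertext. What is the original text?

p(15): 15−15=0 → a
r(17): 17−15=2 → c
w(22): 22−15=7 → h
g(6): 6−15=-9≡17 → r
a(0): 0−15=-15≡11 → l
x(23): 23−15=8 → i
h(7): 7−15=-8≡18 → s
n(13): 13−15=-2≡24 → y
o(14): 14−15=-1≡25 → z

achrlisyz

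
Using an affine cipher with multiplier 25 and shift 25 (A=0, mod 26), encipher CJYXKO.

XQBCPL

C(2): 25·2+25=75≡23 → X
J(9): 25·9+25=250≡16 → Q
Y(24): 25·24+25=625≡1 → B
X(23): 25·23+25=600≡2 → C
K(10): 25·10+25=275≡15 → P
O(14): 25·14+25=375≡11 → L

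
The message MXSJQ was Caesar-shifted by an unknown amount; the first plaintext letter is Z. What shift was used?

From the crib: M(12)−Z(25)=-13≡13, so the shift is 13.

13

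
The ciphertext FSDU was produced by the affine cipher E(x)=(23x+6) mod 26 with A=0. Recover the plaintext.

The inverse of 23 mod 26 is 17, since 23·17=391≡1. Apply D(y)=17·(y−6) mod 26:
F(5): 17·(5−6)=-17≡9 → J
S(18): 17·(18−6)=204≡22 → W
D(3): 17·(3−6)=-51≡1 → B
U(20): 17·(20−6)=238≡4 → E

JWBE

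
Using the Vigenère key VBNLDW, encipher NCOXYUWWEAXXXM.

IDBIBQRXRLATSN

Repeat the key across the message: VBNLDWVBNLDWVB
N(13)+V(21): 34≡8 → I
C(2)+B(1): 3 → D
O(14)+N(13): 27≡1 → B
X(23)+L(11): 34≡8 → I
Y(24)+D(3): 27≡1 → B
U(20)+W(22): 42≡16 → Q
W(22)+V(21): 43≡17 → R
W(22)+B(1): 23 → X
E(4)+N(13): 17 → R
A(0)+L(11): 11 → L
X(23)+D(3): 26≡0 → A
X(23)+W(22): 45≡19 → T
X(23)+V(21): 44≡18 → S
M(12)+B(1): 13 → N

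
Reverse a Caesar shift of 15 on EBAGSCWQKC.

E(4): 4−15=-11≡15 → P
B(1): 1−15=-14≡12 → M
A(0): 0−15=-15≡11 → L
G(6): 6−15=-9≡17 → R
S(18): 18−15=3 → D
C(2): 2−15=-13≡13 → N
W(22): 22−15=7 → H
Q(16): 16−15=1 → B
K(10): 10−15=-5≡21 → V
C(2): 2−15=-13≡13 → N

PMLRDNHBVN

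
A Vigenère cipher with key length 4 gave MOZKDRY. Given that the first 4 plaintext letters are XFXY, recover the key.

PJCM

Subtract each crib letter from the matching ciphertext letter (mod 26):
M(12)−X(23)=-11≡15 → P
O(14)−F(5)=9 → J
Z(25)−X(23)=2 → C
K(10)−Y(24)=-14≡12 → M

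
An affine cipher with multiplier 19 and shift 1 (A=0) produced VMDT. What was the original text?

The inverse of 19 mod 26 is 11, since 19·11=209≡1. Apply D(y)=11·(y−1) mod 26:
V(21): 11·(21−1)=220≡12 → M
M(12): 11·(12−1)=121≡17 → R
D(3): 11·(3−1)=22 → W
T(19): 11·(19−1)=198≡16 → Q

MRWQ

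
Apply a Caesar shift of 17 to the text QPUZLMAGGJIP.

HGLQCDRXXAZG

Q(16): 16+17=33≡7 → H
P(15): 15+17=32≡6 → G
U(20): 20+17=37≡11 → L
Z(25): 25+17=42≡16 → Q
L(11): 11+17=28≡2 → C
M(12): 12+17=29≡3 → D
A(0): 0+17=17 → R
G(6): 6+17=23 → X
G(6): 6+17=23 → X
J(9): 9+17=26≡0 → A
I(8): 8+17=25 → Z
P(15): 15+17=32≡6 → G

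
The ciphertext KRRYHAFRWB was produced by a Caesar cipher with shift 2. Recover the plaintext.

IPPWFYDPUZ

K(10): 10−2=8 → I
R(17): 17−2=15 → P
R(17): 17−2=15 → P
Y(24): 24−2=22 → W
H(7): 7−2=5 → F
A(0): 0−2=-2≡24 → Y
F(5): 5−2=3 → D
R(17): 17−2=15 → P
W(22): 22−2=20 → U
B(1): 1−2=-1≡25 → Z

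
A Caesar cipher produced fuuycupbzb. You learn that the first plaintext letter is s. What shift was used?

13

From the crib: f(5)−s(18)=-13≡13, so the shift is 13.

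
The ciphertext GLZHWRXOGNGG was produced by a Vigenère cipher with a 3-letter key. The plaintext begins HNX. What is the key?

Subtract each crib letter from the matching ciphertext letter (mod 26):
G(6)−H(7)=-1≡25 → Z
L(11)−N(13)=-2≡24 → Y
Z(25)−X(23)=2 → C

ZYC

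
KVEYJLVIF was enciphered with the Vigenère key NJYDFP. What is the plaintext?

XMGVEWIZH

Repeat the key across the ciphertext: NJYDFPNJY
K(10)−N(13): -3≡23 → X
V(21)−J(9): 12 → M
E(4)−Y(24): -20≡6 → G
Y(24)−D(3): 21 → V
J(9)−F(5): 4 → E
L(11)−P(15): -4≡22 → W
V(21)−N(13): 8 → I
I(8)−J(9): -1≡25 → Z
F(5)−Y(24): -19≡7 → H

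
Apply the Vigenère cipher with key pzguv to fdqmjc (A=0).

ucwger

Repeat the key across the message: pzguvp
f(5)+p(15): 20 → u
d(3)+z(25): 28≡2 → c
q(16)+g(6): 22 → w
m(12)+u(20): 32≡6 → g
j(9)+v(21): 30≡4 → e
c(2)+p(15): 17 → r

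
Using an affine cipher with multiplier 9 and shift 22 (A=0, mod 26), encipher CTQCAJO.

OLKOWZS

C(2): 9·2+22=40≡14 → O
T(19): 9·19+22=193≡11 → L
Q(16): 9·16+22=166≡10 → K
C(2): 9·2+22=40≡14 → O
A(0): 9·0+22=22 → W
J(9): 9·9+22=103≡25 → Z
O(14): 9·14+22=148≡18 → S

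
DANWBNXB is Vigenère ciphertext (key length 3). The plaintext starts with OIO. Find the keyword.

PSZ

Subtract each crib letter from the matching ciphertext letter (mod 26):
D(3)−O(14)=-11≡15 → P
A(0)−I(8)=-8≡18 → S
N(13)−O(14)=-1≡25 → Z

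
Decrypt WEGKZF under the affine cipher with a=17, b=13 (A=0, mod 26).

The inverse of 17 mod 26 is 23, since 17·23=391≡1. Apply D(y)=23·(y−13) mod 26:
W(22): 23·(22−13)=207≡25 → Z
E(4): 23·(4−13)=-207≡1 → B
G(6): 23·(6−13)=-161≡21 → V
K(10): 23·(10−13)=-69≡9 → J
Z(25): 23·(25−13)=276≡16 → Q
F(5): 23·(5−13)=-184≡24 → Y

ZBVJQY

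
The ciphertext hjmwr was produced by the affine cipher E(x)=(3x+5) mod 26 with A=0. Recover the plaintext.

sklxe

The inverse of 3 mod 26 is 9, since 3·9=27≡1. Apply D(y)=9·(y−5) mod 26:
h(7): 9·(7−5)=18 → s
j(9): 9·(9−5)=36≡10 → k
m(12): 9·(12−5)=63≡11 → l
w(22): 9·(22−5)=153≡23 → x
r(17): 9·(17−5)=108≡4 → e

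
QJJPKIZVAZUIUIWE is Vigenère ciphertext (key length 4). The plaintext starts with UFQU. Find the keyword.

Subtract each crib letter from the matching ciphertext letter (mod 26):
Q(16)−U(20)=-4≡22 → W
J(9)−F(5)=4 → E
J(9)−Q(16)=-7≡19 → T
P(15)−U(20)=-5≡21 → V

WETV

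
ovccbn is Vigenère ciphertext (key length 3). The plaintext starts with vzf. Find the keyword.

Subtract each crib letter from the matching ciphertext letter (mod 26):
o(14)−v(21)=-7≡19 → t
v(21)−z(25)=-4≡22 → w
c(2)−f(5)=-3≡23 → x

twx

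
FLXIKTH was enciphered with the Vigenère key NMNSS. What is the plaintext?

Repeat the key across the ciphertext: NMNSSNM
F(5)−N(13): -8≡18 → S
L(11)−M(12): -1≡25 → Z
X(23)−N(13): 10 → K
I(8)−S(18): -10≡16 → Q
K(10)−S(18): -8≡18 → S
T(19)−N(13): 6 → G
H(7)−M(12): -5≡21 → V

SZKQSGV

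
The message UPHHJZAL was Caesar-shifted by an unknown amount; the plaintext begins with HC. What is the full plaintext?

HCUUWMNY

From the crib: U(20)−H(7)=13, so the shift is 13.
Subtract 13 from each ciphertext letter:
U(20): 20−13=7 → H
P(15): 15−13=2 → C
H(7): 7−13=-6≡20 → U
H(7): 7−13=-6≡20 → U
J(9): 9−13=-4≡22 → W
Z(25): 25−13=12 → M
A(0): 0−13=-13≡13 → N
L(11): 11−13=-2≡24 → Y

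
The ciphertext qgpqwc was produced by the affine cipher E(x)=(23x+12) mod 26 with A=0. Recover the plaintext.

The inverse of 23 mod 26 is 17, since 23·17=391≡1. Apply D(y)=17·(y−12) mod 26:
q(16): 17·(16−12)=68≡16 → q
g(6): 17·(6−12)=-102≡2 → c
p(15): 17·(15−12)=51≡25 → z
q(16): 17·(16−12)=68≡16 → q
w(22): 17·(22−12)=170≡14 → o
c(2): 17·(2−12)=-170≡12 → m

qczqom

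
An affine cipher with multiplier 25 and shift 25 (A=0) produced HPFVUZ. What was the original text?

SKUEFA

The inverse of 25 mod 26 is 25, since 25·25=625≡1. Apply D(y)=25·(y−25) mod 26:
H(7): 25·(7−25)=-450≡18 → S
P(15): 25·(15−25)=-250≡10 → K
F(5): 25·(5−25)=-500≡20 → U
V(21): 25·(21−25)=-100≡4 → E
U(20): 25·(20−25)=-125≡5 → F
Z(25): 25·(25−25)=0 → A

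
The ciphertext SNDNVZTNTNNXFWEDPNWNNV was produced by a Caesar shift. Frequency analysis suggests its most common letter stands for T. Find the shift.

20

The most frequent ciphertext letter is N (appears 8 times).
N is position 13; T is position 19.
Shift = -6≡20.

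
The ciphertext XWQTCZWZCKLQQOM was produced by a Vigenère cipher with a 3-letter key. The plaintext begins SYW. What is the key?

FYU

Subtract each crib letter from the matching ciphertext letter (mod 26):
X(23)−S(18)=5 → F
W(22)−Y(24)=-2≡24 → Y
Q(16)−W(22)=-6≡20 → U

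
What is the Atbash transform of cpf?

c(2) → x(23)
p(15) → k(10)
f(5) → u(20)

xku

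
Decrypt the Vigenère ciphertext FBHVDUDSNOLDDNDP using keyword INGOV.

Repeat the key across the ciphertext: INGOVINGOVINGOVI
F(5)−I(8): -3≡23 → X
B(1)−N(13): -12≡14 → O
H(7)−G(6): 1 → B
V(21)−O(14): 7 → H
D(3)−V(21): -18≡8 → I
U(20)−I(8): 12 → M
D(3)−N(13): -10≡16 → Q
S(18)−G(6): 12 → M
N(13)−O(14): -1≡25 → Z
O(14)−V(21): -7≡19 → T
L(11)−I(8): 3 → D
D(3)−N(13): -10≡16 → Q
D(3)−G(6): -3≡23 → X
N(13)−O(14): -1≡25 → Z
D(3)−V(21): -18≡8 → I
P(15)−I(8): 7 → H

XOBHIMQMZTDQXZIH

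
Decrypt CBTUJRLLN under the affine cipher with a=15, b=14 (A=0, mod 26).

The inverse of 15 mod 26 is 7, since 15·7=105≡1. Apply D(y)=7·(y−14) mod 26:
C(2): 7·(2−14)=-84≡20 → U
B(1): 7·(1−14)=-91≡13 → N
T(19): 7·(19−14)=35≡9 → J
U(20): 7·(20−14)=42≡16 → Q
J(9): 7·(9−14)=-35≡17 → R
R(17): 7·(17−14)=21 → V
L(11): 7·(11−14)=-21≡5 → F
L(11): 7·(11−14)=-21≡5 → F
N(13): 7·(13−14)=-7≡19 → T

UNJQRVFFT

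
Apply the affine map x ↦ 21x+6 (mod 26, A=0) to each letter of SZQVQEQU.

ULEFEMEK

S(18): 21·18+6=384≡20 → U
Z(25): 21·25+6=531≡11 → L
Q(16): 21·16+6=342≡4 → E
V(21): 21·21+6=447≡5 → F
Q(16): 21·16+6=342≡4 → E
E(4): 21·4+6=90≡12 → M
Q(16): 21·16+6=342≡4 → E
U(20): 21·20+6=426≡10 → K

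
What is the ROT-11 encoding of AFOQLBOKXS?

A(0): 0+11=11 → L
F(5): 5+11=16 → Q
O(14): 14+11=25 → Z
Q(16): 16+11=27≡1 → B
L(11): 11+11=22 → W
B(1): 1+11=12 → M
O(14): 14+11=25 → Z
K(10): 10+11=21 → V
X(23): 23+11=34≡8 → I
S(18): 18+11=29≡3 → D

LQZBWMZVID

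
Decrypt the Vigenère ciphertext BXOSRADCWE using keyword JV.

Repeat the key across the ciphertext: JVJVJVJVJV
B(1)−J(9): -8≡18 → S
X(23)−V(21): 2 → C
O(14)−J(9): 5 → F
S(18)−V(21): -3≡23 → X
R(17)−J(9): 8 → I
A(0)−V(21): -21≡5 → F
D(3)−J(9): -6≡20 → U
C(2)−V(21): -19≡7 → H
W(22)−J(9): 13 → N
E(4)−V(21): -17≡9 → J

SCFXIFUHNJ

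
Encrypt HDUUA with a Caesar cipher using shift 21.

CYPPV

H(7): 7+21=28≡2 → C
D(3): 3+21=24 → Y
U(20): 20+21=41≡15 → P
U(20): 20+21=41≡15 → P
A(0): 0+21=21 → V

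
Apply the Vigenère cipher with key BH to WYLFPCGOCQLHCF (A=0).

Repeat the key across the message: BHBHBHBHBHBHBH
W(22)+B(1): 23 → X
Y(24)+H(7): 31≡5 → F
L(11)+B(1): 12 → M
F(5)+H(7): 12 → M
P(15)+B(1): 16 → Q
C(2)+H(7): 9 → J
G(6)+B(1): 7 → H
O(14)+H(7): 21 → V
C(2)+B(1): 3 → D
Q(16)+H(7): 23 → X
L(11)+B(1): 12 → M
H(7)+H(7): 14 → O
C(2)+B(1): 3 → D
F(5)+H(7): 12 → M

XFMMQJHVDXMODM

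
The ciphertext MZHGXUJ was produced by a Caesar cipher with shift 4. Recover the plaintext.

M(12): 12−4=8 → I
Z(25): 25−4=21 → V
H(7): 7−4=3 → D
G(6): 6−4=2 → C
X(23): 23−4=19 → T
U(20): 20−4=16 → Q
J(9): 9−4=5 → F

IVDCTQF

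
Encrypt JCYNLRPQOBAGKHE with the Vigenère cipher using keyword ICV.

RETVNMXSJJCBSJZ

Repeat the key across the message: ICVICVICVICVICV
J(9)+I(8): 17 → R
C(2)+C(2): 4 → E
Y(24)+V(21): 45≡19 → T
N(13)+I(8): 21 → V
L(11)+C(2): 13 → N
R(17)+V(21): 38≡12 → M
P(15)+I(8): 23 → X
Q(16)+C(2): 18 → S
O(14)+V(21): 35≡9 → J
B(1)+I(8): 9 → J
A(0)+C(2): 2 → C
G(6)+V(21): 27≡1 → B
K(10)+I(8): 18 → S
H(7)+C(2): 9 → J
E(4)+V(21): 25 → Z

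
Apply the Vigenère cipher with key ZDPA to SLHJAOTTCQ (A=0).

ROWJZRITBT

Repeat the key across the message: ZDPAZDPAZD
S(18)+Z(25): 43≡17 → R
L(11)+D(3): 14 → O
H(7)+P(15): 22 → W
J(9)+A(0): 9 → J
A(0)+Z(25): 25 → Z
O(14)+D(3): 17 → R
T(19)+P(15): 34≡8 → I
T(19)+A(0): 19 → T
C(2)+Z(25): 27≡1 → B
Q(16)+D(3): 19 → T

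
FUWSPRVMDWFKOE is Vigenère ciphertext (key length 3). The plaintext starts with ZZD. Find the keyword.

Subtract each crib letter from the matching ciphertext letter (mod 26):
F(5)−Z(25)=-20≡6 → G
U(20)−Z(25)=-5≡21 → V
W(22)−D(3)=19 → T

GVT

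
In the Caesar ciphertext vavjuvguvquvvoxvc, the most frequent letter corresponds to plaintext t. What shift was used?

The most frequent ciphertext letter is v (appears 7 times).
v is position 21; t is position 19.
Shift = 2.

2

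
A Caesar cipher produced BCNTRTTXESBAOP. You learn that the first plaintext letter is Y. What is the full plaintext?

YZKQOQQUBPYXLM

From the crib: B(1)−Y(24)=-23≡3, so the shift is 3.
Subtract 3 from each ciphertext letter:
B(1): 1−3=-2≡24 → Y
C(2): 2−3=-1≡25 → Z
N(13): 13−3=10 → K
T(19): 19−3=16 → Q
R(17): 17−3=14 → O
T(19): 19−3=16 → Q
T(19): 19−3=16 → Q
X(23): 23−3=20 → U
E(4): 4−3=1 → B
S(18): 18−3=15 → P
B(1): 1−3=-2≡24 → Y
A(0): 0−3=-3≡23 → X
O(14): 14−3=11 → L
P(15): 15−3=12 → M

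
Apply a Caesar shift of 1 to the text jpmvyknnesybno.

j(9): 9+1=10 → k
p(15): 15+1=16 → q
m(12): 12+1=13 → n
v(21): 21+1=22 → w
y(24): 24+1=25 → z
k(10): 10+1=11 → l
n(13): 13+1=14 → o
n(13): 13+1=14 → o
e(4): 4+1=5 → f
s(18): 18+1=19 → t
y(24): 24+1=25 → z
b(1): 1+1=2 → c
n(13): 13+1=14 → o
o(14): 14+1=15 → p

kqnwzlooftzcop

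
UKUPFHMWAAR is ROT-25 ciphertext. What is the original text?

VLVQGINXBBS

U(20): 20−25=-5≡21 → V
K(10): 10−25=-15≡11 → L
U(20): 20−25=-5≡21 → V
P(15): 15−25=-10≡16 → Q
F(5): 5−25=-20≡6 → G
H(7): 7−25=-18≡8 → I
M(12): 12−25=-13≡13 → N
W(22): 22−25=-3≡23 → X
A(0): 0−25=-25≡1 → B
A(0): 0−25=-25≡1 → B
R(17): 17−25=-8≡18 → S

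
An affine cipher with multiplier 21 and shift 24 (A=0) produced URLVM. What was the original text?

GRNLS

The inverse of 21 mod 26 is 5, since 21·5=105≡1. Apply D(y)=5·(y−24) mod 26:
U(20): 5·(20−24)=-20≡6 → G
R(17): 5·(17−24)=-35≡17 → R
L(11): 5·(11−24)=-65≡13 → N
V(21): 5·(21−24)=-15≡11 → L
M(12): 5·(12−24)=-60≡18 → S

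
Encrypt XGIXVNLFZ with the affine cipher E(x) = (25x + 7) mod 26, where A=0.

KBZKMUWCI

X(23): 25·23+7=582≡10 → K
G(6): 25·6+7=157≡1 → B
I(8): 25·8+7=207≡25 → Z
X(23): 25·23+7=582≡10 → K
V(21): 25·21+7=532≡12 → M
N(13): 25·13+7=332≡20 → U
L(11): 25·11+7=282≡22 → W
F(5): 25·5+7=132≡2 → C
Z(25): 25·25+7=632≡8 → I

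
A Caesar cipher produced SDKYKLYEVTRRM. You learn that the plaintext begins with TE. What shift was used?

From the crib: S(18)−T(19)=-1≡25, so the shift is 25.

25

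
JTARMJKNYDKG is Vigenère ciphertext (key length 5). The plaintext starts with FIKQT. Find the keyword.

Subtract each crib letter from the matching ciphertext letter (mod 26):
J(9)−F(5)=4 → E
T(19)−I(8)=11 → L
A(0)−K(10)=-10≡16 → Q
R(17)−Q(16)=1 → B
M(12)−T(19)=-7≡19 → T

ELQBT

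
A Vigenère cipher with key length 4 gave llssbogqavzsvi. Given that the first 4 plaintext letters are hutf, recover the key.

Subtract each crib letter from the matching ciphertext letter (mod 26):
l(11)−h(7)=4 → e
l(11)−u(20)=-9≡17 → r
s(18)−t(19)=-1≡25 → z
s(18)−f(5)=13 → n

erzn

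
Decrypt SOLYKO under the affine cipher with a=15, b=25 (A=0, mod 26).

The inverse of 15 mod 26 is 7, since 15·7=105≡1. Apply D(y)=7·(y−25) mod 26:
S(18): 7·(18−25)=-49≡3 → D
O(14): 7·(14−25)=-77≡1 → B
L(11): 7·(11−25)=-98≡6 → G
Y(24): 7·(24−25)=-7≡19 → T
K(10): 7·(10−25)=-105≡25 → Z
O(14): 7·(14−25)=-77≡1 → B

DBGTZB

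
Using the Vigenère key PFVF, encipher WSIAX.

Repeat the key across the message: PFVFP
W(22)+P(15): 37≡11 → L
S(18)+F(5): 23 → X
I(8)+V(21): 29≡3 → D
A(0)+F(5): 5 → F
X(23)+P(15): 38≡12 → M

LXDFM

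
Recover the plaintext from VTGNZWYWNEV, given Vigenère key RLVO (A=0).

Repeat the key across the ciphertext: RLVORLVORLV
V(21)−R(17): 4 → E
T(19)−L(11): 8 → I
G(6)−V(21): -15≡11 → L
N(13)−O(14): -1≡25 → Z
Z(25)−R(17): 8 → I
W(22)−L(11): 11 → L
Y(24)−V(21): 3 → D
W(22)−O(14): 8 → I
N(13)−R(17): -4≡22 → W
E(4)−L(11): -7≡19 → T
V(21)−V(21): 0 → A

EILZILDIWTA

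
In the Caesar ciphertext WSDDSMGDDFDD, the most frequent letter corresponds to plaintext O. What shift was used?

The most frequent ciphertext letter is D (appears 6 times).
D is position 3; O is position 14.
Shift = -11≡15.

15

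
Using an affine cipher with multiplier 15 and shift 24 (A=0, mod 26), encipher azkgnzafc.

yjskljyvc

a(0): 15·0+24=24 → y
z(25): 15·25+24=399≡9 → j
k(10): 15·10+24=174≡18 → s
g(6): 15·6+24=114≡10 → k
n(13): 15·13+24=219≡11 → l
z(25): 15·25+24=399≡9 → j
a(0): 15·0+24=24 → y
f(5): 15·5+24=99≡21 → v
c(2): 15·2+24=54≡2 → c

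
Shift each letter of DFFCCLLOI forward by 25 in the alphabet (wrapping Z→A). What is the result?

CEEBBKKNH

D(3): 3+25=28≡2 → C
F(5): 5+25=30≡4 → E
F(5): 5+25=30≡4 → E
C(2): 2+25=27≡1 → B
C(2): 2+25=27≡1 → B
L(11): 11+25=36≡10 → K
L(11): 11+25=36≡10 → K
O(14): 14+25=39≡13 → N
I(8): 8+25=33≡7 → H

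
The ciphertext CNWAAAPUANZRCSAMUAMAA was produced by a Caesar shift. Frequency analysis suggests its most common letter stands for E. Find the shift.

22

The most frequent ciphertext letter is A (appears 8 times).
A is position 0; E is position 4.
Shift = -4≡22.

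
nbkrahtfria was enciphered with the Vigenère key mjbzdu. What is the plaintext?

Repeat the key across the ciphertext: mjbzdumjbzd
n(13)−m(12): 1 → b
b(1)−j(9): -8≡18 → s
k(10)−b(1): 9 → j
r(17)−z(25): -8≡18 → s
a(0)−d(3): -3≡23 → x
h(7)−u(20): -13≡13 → n
t(19)−m(12): 7 → h
f(5)−j(9): -4≡22 → w
r(17)−b(1): 16 → q
i(8)−z(25): -17≡9 → j
a(0)−d(3): -3≡23 → x

bsjsxnhwqjx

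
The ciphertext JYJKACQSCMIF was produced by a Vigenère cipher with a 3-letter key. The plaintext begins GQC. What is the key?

Subtract each crib letter from the matching ciphertext letter (mod 26):
J(9)−G(6)=3 → D
Y(24)−Q(16)=8 → I
J(9)−C(2)=7 → H

DIH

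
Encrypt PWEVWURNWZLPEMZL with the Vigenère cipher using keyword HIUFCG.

Repeat the key across the message: HIUFCGHIUFCGHIUF
P(15)+H(7): 22 → W
W(22)+I(8): 30≡4 → E
E(4)+U(20): 24 → Y
V(21)+F(5): 26≡0 → A
W(22)+C(2): 24 → Y
U(20)+G(6): 26≡0 → A
R(17)+H(7): 24 → Y
N(13)+I(8): 21 → V
W(22)+U(20): 42≡16 → Q
Z(25)+F(5): 30≡4 → E
L(11)+C(2): 13 → N
P(15)+G(6): 21 → V
E(4)+H(7): 11 → L
M(12)+I(8): 20 → U
Z(25)+U(20): 45≡19 → T
L(11)+F(5): 16 → Q

WEYAYAYVQENVLUTQ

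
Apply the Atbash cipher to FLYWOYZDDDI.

F(5) → U(20)
L(11) → O(14)
Y(24) → B(1)
W(22) → D(3)
O(14) → L(11)
Y(24) → B(1)
Z(25) → A(0)
D(3) → W(22)
D(3) → W(22)
D(3) → W(22)
I(8) → R(17)

UOBDLBAWWWR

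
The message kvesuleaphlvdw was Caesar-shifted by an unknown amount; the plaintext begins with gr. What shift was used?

From the crib: k(10)−g(6)=4, so the shift is 4.

4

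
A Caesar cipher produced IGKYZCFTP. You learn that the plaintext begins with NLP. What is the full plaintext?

From the crib: I(8)−N(13)=-5≡21, so the shift is 21.
Subtract 21 from each ciphertext letter:
I(8): 8−21=-13≡13 → N
G(6): 6−21=-15≡11 → L
K(10): 10−21=-11≡15 → P
Y(24): 24−21=3 → D
Z(25): 25−21=4 → E
C(2): 2−21=-19≡7 → H
F(5): 5−21=-16≡10 → K
T(19): 19−21=-2≡24 → Y
P(15): 15−21=-6≡20 → U

NLPDEHKYU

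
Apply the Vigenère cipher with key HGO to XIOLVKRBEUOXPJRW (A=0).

EOCSBYYHSBULWPFD

Repeat the key across the message: HGOHGOHGOHGOHGOH
X(23)+H(7): 30≡4 → E
I(8)+G(6): 14 → O
O(14)+O(14): 28≡2 → C
L(11)+H(7): 18 → S
V(21)+G(6): 27≡1 → B
K(10)+O(14): 24 → Y
R(17)+H(7): 24 → Y
B(1)+G(6): 7 → H
E(4)+O(14): 18 → S
U(20)+H(7): 27≡1 → B
O(14)+G(6): 20 → U
X(23)+O(14): 37≡11 → L
P(15)+H(7): 22 → W
J(9)+G(6): 15 → P
R(17)+O(14): 31≡5 → F
W(22)+H(7): 29≡3 → D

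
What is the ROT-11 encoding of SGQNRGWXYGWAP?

S(18): 18+11=29≡3 → D
G(6): 6+11=17 → R
Q(16): 16+11=27≡1 → B
N(13): 13+11=24 → Y
R(17): 17+11=28≡2 → C
G(6): 6+11=17 → R
W(22): 22+11=33≡7 → H
X(23): 23+11=34≡8 → I
Y(24): 24+11=35≡9 → J
G(6): 6+11=17 → R
W(22): 22+11=33≡7 → H
A(0): 0+11=11 → L
P(15): 15+11=26≡0 → A

DRBYCRHIJRHLA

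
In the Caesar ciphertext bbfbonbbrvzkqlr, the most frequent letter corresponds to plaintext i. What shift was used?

The most frequent ciphertext letter is b (appears 5 times).
b is position 1; i is position 8.
Shift = -7≡19.

19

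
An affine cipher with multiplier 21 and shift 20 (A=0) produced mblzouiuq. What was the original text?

mjhzwasag

The inverse of 21 mod 26 is 5, since 21·5=105≡1. Apply D(y)=5·(y−20) mod 26:
m(12): 5·(12−20)=-40≡12 → m
b(1): 5·(1−20)=-95≡9 → j
l(11): 5·(11−20)=-45≡7 → h
z(25): 5·(25−20)=25 → z
o(14): 5·(14−20)=-30≡22 → w
u(20): 5·(20−20)=0 → a
i(8): 5·(8−20)=-60≡18 → s
u(20): 5·(20−20)=0 → a
q(16): 5·(16−20)=-20≡6 → g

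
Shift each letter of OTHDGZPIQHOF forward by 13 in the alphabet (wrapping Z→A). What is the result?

BGUQTMCVDUBS

O(14): 14+13=27≡1 → B
T(19): 19+13=32≡6 → G
H(7): 7+13=20 → U
D(3): 3+13=16 → Q
G(6): 6+13=19 → T
Z(25): 25+13=38≡12 → M
P(15): 15+13=28≡2 → C
I(8): 8+13=21 → V
Q(16): 16+13=29≡3 → D
H(7): 7+13=20 → U
O(14): 14+13=27≡1 → B
F(5): 5+13=18 → S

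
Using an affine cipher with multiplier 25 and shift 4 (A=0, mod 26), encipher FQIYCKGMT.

ZOWGCUYSL

F(5): 25·5+4=129≡25 → Z
Q(16): 25·16+4=404≡14 → O
I(8): 25·8+4=204≡22 → W
Y(24): 25·24+4=604≡6 → G
C(2): 25·2+4=54≡2 → C
K(10): 25·10+4=254≡20 → U
G(6): 25·6+4=154≡24 → Y
M(12): 25·12+4=304≡18 → S
T(19): 25·19+4=479≡11 → L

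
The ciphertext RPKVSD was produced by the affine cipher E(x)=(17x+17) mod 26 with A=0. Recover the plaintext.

AGVOXQ

The inverse of 17 mod 26 is 23, since 17·23=391≡1. Apply D(y)=23·(y−17) mod 26:
R(17): 23·(17−17)=0 → A
P(15): 23·(15−17)=-46≡6 → G
K(10): 23·(10−17)=-161≡21 → V
V(21): 23·(21−17)=92≡14 → O
S(18): 23·(18−17)=23 → X
D(3): 23·(3−17)=-322≡16 → Q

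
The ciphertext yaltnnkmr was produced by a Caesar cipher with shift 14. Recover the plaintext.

y(24): 24−14=10 → k
a(0): 0−14=-14≡12 → m
l(11): 11−14=-3≡23 → x
t(19): 19−14=5 → f
n(13): 13−14=-1≡25 → z
n(13): 13−14=-1≡25 → z
k(10): 10−14=-4≡22 → w
m(12): 12−14=-2≡24 → y
r(17): 17−14=3 → d

kmxfzzwyd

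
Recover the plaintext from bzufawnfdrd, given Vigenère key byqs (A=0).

abenzyxnctn

Repeat the key across the ciphertext: byqsbyqsbyq
b(1)−b(1): 0 → a
z(25)−y(24): 1 → b
u(20)−q(16): 4 → e
f(5)−s(18): -13≡13 → n
a(0)−b(1): -1≡25 → z
w(22)−y(24): -2≡24 → y
n(13)−q(16): -3≡23 → x
f(5)−s(18): -13≡13 → n
d(3)−b(1): 2 → c
r(17)−y(24): -7≡19 → t
d(3)−q(16): -13≡13 → n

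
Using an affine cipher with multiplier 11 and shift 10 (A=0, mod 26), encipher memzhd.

m(12): 11·12+10=142≡12 → m
e(4): 11·4+10=54≡2 → c
m(12): 11·12+10=142≡12 → m
z(25): 11·25+10=285≡25 → z
h(7): 11·7+10=87≡9 → j
d(3): 11·3+10=43≡17 → r

mcmzjr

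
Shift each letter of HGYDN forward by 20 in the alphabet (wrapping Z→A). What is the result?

H(7): 7+20=27≡1 → B
G(6): 6+20=26≡0 → A
Y(24): 24+20=44≡18 → S
D(3): 3+20=23 → X
N(13): 13+20=33≡7 → H

BASXH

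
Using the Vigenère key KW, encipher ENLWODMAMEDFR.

Repeat the key across the message: KWKWKWKWKWKWK
E(4)+K(10): 14 → O
N(13)+W(22): 35≡9 → J
L(11)+K(10): 21 → V
W(22)+W(22): 44≡18 → S
O(14)+K(10): 24 → Y
D(3)+W(22): 25 → Z
M(12)+K(10): 22 → W
A(0)+W(22): 22 → W
M(12)+K(10): 22 → W
E(4)+W(22): 26≡0 → A
D(3)+K(10): 13 → N
F(5)+W(22): 27≡1 → B
R(17)+K(10): 27≡1 → B

OJVSYZWWWANBB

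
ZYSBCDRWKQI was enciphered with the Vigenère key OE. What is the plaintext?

LUEXOZDSWMU

Repeat the key across the ciphertext: OEOEOEOEOEO
Z(25)−O(14): 11 → L
Y(24)−E(4): 20 → U
S(18)−O(14): 4 → E
B(1)−E(4): -3≡23 → X
C(2)−O(14): -12≡14 → O
D(3)−E(4): -1≡25 → Z
R(17)−O(14): 3 → D
W(22)−E(4): 18 → S
K(10)−O(14): -4≡22 → W
Q(16)−E(4): 12 → M
I(8)−O(14): -6≡20 → U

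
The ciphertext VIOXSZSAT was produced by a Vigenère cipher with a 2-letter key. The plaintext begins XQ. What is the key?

Subtract each crib letter from the matching ciphertext letter (mod 26):
V(21)−X(23)=-2≡24 → Y
I(8)−Q(16)=-8≡18 → S

YS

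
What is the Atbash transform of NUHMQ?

N(13) → M(12)
U(20) → F(5)
H(7) → S(18)
M(12) → N(13)
Q(16) → J(9)

MFSNJ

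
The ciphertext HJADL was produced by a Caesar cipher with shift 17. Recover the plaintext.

QSJMU

H(7): 7−17=-10≡16 → Q
J(9): 9−17=-8≡18 → S
A(0): 0−17=-17≡9 → J
D(3): 3−17=-14≡12 → M
L(11): 11−17=-6≡20 → U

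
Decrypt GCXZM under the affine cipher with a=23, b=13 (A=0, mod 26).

The inverse of 23 mod 26 is 17, since 23·17=391≡1. Apply D(y)=17·(y−13) mod 26:
G(6): 17·(6−13)=-119≡11 → L
C(2): 17·(2−13)=-187≡21 → V
X(23): 17·(23−13)=170≡14 → O
Z(25): 17·(25−13)=204≡22 → W
M(12): 17·(12−13)=-17≡9 → J

LVOWJ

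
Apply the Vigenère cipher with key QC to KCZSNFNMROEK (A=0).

AEPUDHDOHQUM

Repeat the key across the message: QCQCQCQCQCQC
K(10)+Q(16): 26≡0 → A
C(2)+C(2): 4 → E
Z(25)+Q(16): 41≡15 → P
S(18)+C(2): 20 → U
N(13)+Q(16): 29≡3 → D
F(5)+C(2): 7 → H
N(13)+Q(16): 29≡3 → D
M(12)+C(2): 14 → O
R(17)+Q(16): 33≡7 → H
O(14)+C(2): 16 → Q
E(4)+Q(16): 20 → U
K(10)+C(2): 12 → M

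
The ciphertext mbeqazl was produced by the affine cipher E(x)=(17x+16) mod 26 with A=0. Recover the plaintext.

mtkawzp

The inverse of 17 mod 26 is 23, since 17·23=391≡1. Apply D(y)=23·(y−16) mod 26:
m(12): 23·(12−16)=-92≡12 → m
b(1): 23·(1−16)=-345≡19 → t
e(4): 23·(4−16)=-276≡10 → k
q(16): 23·(16−16)=0 → a
a(0): 23·(0−16)=-368≡22 → w
z(25): 23·(25−16)=207≡25 → z
l(11): 23·(11−16)=-115≡15 → p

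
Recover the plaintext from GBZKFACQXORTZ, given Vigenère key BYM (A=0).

FDNJHOBSLNTHY

Repeat the key across the ciphertext: BYMBYMBYMBYMB
G(6)−B(1): 5 → F
B(1)−Y(24): -23≡3 → D
Z(25)−M(12): 13 → N
K(10)−B(1): 9 → J
F(5)−Y(24): -19≡7 → H
A(0)−M(12): -12≡14 → O
C(2)−B(1): 1 → B
Q(16)−Y(24): -8≡18 → S
X(23)−M(12): 11 → L
O(14)−B(1): 13 → N
R(17)−Y(24): -7≡19 → T
T(19)−M(12): 7 → H
Z(25)−B(1): 24 → Y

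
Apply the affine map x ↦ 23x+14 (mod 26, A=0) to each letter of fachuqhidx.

zoitgstqfx

f(5): 23·5+14=129≡25 → z
a(0): 23·0+14=14 → o
c(2): 23·2+14=60≡8 → i
h(7): 23·7+14=175≡19 → t
u(20): 23·20+14=474≡6 → g
q(16): 23·16+14=382≡18 → s
h(7): 23·7+14=175≡19 → t
i(8): 23·8+14=198≡16 → q
d(3): 23·3+14=83≡5 → f
x(23): 23·23+14=543≡23 → x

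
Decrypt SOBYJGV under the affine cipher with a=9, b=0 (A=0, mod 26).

The inverse of 9 mod 26 is 3, since 9·3=27≡1. Apply D(y)=3·(y−0) mod 26:
S(18): 3·(18−0)=54≡2 → C
O(14): 3·(14−0)=42≡16 → Q
B(1): 3·(1−0)=3 → D
Y(24): 3·(24−0)=72≡20 → U
J(9): 3·(9−0)=27≡1 → B
G(6): 3·(6−0)=18 → S
V(21): 3·(21−0)=63≡11 → L

CQDUBSL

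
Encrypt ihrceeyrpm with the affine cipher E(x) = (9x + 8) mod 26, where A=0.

ctfassqfnm

i(8): 9·8+8=80≡2 → c
h(7): 9·7+8=71≡19 → t
r(17): 9·17+8=161≡5 → f
c(2): 9·2+8=26≡0 → a
e(4): 9·4+8=44≡18 → s
e(4): 9·4+8=44≡18 → s
y(24): 9·24+8=224≡16 → q
r(17): 9·17+8=161≡5 → f
p(15): 9·15+8=143≡13 → n
m(12): 9·12+8=116≡12 → m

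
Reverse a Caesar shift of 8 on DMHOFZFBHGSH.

D(3): 3−8=-5≡21 → V
M(12): 12−8=4 → E
H(7): 7−8=-1≡25 → Z
O(14): 14−8=6 → G
F(5): 5−8=-3≡23 → X
Z(25): 25−8=17 → R
F(5): 5−8=-3≡23 → X
B(1): 1−8=-7≡19 → T
H(7): 7−8=-1≡25 → Z
G(6): 6−8=-2≡24 → Y
S(18): 18−8=10 → K
H(7): 7−8=-1≡25 → Z

VEZGXRXTZYKZ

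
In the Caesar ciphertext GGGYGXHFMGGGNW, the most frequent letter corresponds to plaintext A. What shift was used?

6

The most frequent ciphertext letter is G (appears 7 times).
G is position 6; A is position 0.
Shift = 6.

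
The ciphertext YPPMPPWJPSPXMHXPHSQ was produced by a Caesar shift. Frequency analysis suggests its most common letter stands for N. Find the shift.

2

The most frequent ciphertext letter is P (appears 7 times).
P is position 15; N is position 13.
Shift = 2.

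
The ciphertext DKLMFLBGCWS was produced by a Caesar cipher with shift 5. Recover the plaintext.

D(3): 3−5=-2≡24 → Y
K(10): 10−5=5 → F
L(11): 11−5=6 → G
M(12): 12−5=7 → H
F(5): 5−5=0 → A
L(11): 11−5=6 → G
B(1): 1−5=-4≡22 → W
G(6): 6−5=1 → B
C(2): 2−5=-3≡23 → X
W(22): 22−5=17 → R
S(18): 18−5=13 → N

YFGHAGWBXRN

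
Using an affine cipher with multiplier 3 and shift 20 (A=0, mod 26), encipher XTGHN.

X(23): 3·23+20=89≡11 → L
T(19): 3·19+20=77≡25 → Z
G(6): 3·6+20=38≡12 → M
H(7): 3·7+20=41≡15 → P
N(13): 3·13+20=59≡7 → H

LZMPH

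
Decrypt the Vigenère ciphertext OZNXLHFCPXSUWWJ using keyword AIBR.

ORMGLZELPPRDWOI

Repeat the key across the ciphertext: AIBRAIBRAIBRAIB
O(14)−A(0): 14 → O
Z(25)−I(8): 17 → R
N(13)−B(1): 12 → M
X(23)−R(17): 6 → G
L(11)−A(0): 11 → L
H(7)−I(8): -1≡25 → Z
F(5)−B(1): 4 → E
C(2)−R(17): -15≡11 → L
P(15)−A(0): 15 → P
X(23)−I(8): 15 → P
S(18)−B(1): 17 → R
U(20)−R(17): 3 → D
W(22)−A(0): 22 → W
W(22)−I(8): 14 → O
J(9)−B(1): 8 → I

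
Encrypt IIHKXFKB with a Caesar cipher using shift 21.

DDCFSAFW

I(8): 8+21=29≡3 → D
I(8): 8+21=29≡3 → D
H(7): 7+21=28≡2 → C
K(10): 10+21=31≡5 → F
X(23): 23+21=44≡18 → S
F(5): 5+21=26≡0 → A
K(10): 10+21=31≡5 → F
B(1): 1+21=22 → W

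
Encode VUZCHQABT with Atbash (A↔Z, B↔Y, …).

V(21) → E(4)
U(20) → F(5)
Z(25) → A(0)
C(2) → X(23)
H(7) → S(18)
Q(16) → J(9)
A(0) → Z(25)
B(1) → Y(24)
T(19) → G(6)

EFAXSJZYG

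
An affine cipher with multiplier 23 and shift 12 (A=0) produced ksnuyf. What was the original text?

syrgwl

The inverse of 23 mod 26 is 17, since 23·17=391≡1. Apply D(y)=17·(y−12) mod 26:
k(10): 17·(10−12)=-34≡18 → s
s(18): 17·(18−12)=102≡24 → y
n(13): 17·(13−12)=17 → r
u(20): 17·(20−12)=136≡6 → g
y(24): 17·(24−12)=204≡22 → w
f(5): 17·(5−12)=-119≡11 → l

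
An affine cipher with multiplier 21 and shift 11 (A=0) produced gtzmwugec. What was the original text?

The inverse of 21 mod 26 is 5, since 21·5=105≡1. Apply D(y)=5·(y−11) mod 26:
g(6): 5·(6−11)=-25≡1 → b
t(19): 5·(19−11)=40≡14 → o
z(25): 5·(25−11)=70≡18 → s
m(12): 5·(12−11)=5 → f
w(22): 5·(22−11)=55≡3 → d
u(20): 5·(20−11)=45≡19 → t
g(6): 5·(6−11)=-25≡1 → b
e(4): 5·(4−11)=-35≡17 → r
c(2): 5·(2−11)=-45≡7 → h

bosfdtbrh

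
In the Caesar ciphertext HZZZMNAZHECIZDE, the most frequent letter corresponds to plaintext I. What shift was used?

The most frequent ciphertext letter is Z (appears 5 times).
Z is position 25; I is position 8.
Shift = 17.

17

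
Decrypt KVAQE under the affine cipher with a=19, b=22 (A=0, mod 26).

The inverse of 19 mod 26 is 11, since 19·11=209≡1. Apply D(y)=11·(y−22) mod 26:
K(10): 11·(10−22)=-132≡24 → Y
V(21): 11·(21−22)=-11≡15 → P
A(0): 11·(0−22)=-242≡18 → S
Q(16): 11·(16−22)=-66≡12 → M
E(4): 11·(4−22)=-198≡10 → K

YPSMK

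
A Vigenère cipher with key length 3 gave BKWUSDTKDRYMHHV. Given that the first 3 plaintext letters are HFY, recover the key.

UFY

Subtract each crib letter from the matching ciphertext letter (mod 26):
B(1)−H(7)=-6≡20 → U
K(10)−F(5)=5 → F
W(22)−Y(24)=-2≡24 → Y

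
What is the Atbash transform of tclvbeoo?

t(19) → g(6)
c(2) → x(23)
l(11) → o(14)
v(21) → e(4)
b(1) → y(24)
e(4) → v(21)
o(14) → l(11)
o(14) → l(11)

gxoeyvll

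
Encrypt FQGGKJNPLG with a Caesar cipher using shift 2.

F(5): 5+2=7 → H
Q(16): 16+2=18 → S
G(6): 6+2=8 → I
G(6): 6+2=8 → I
K(10): 10+2=12 → M
J(9): 9+2=11 → L
N(13): 13+2=15 → P
P(15): 15+2=17 → R
L(11): 11+2=13 → N
G(6): 6+2=8 → I

HSIIMLPRNI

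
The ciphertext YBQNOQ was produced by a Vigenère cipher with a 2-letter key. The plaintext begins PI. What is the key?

JT

Subtract each crib letter from the matching ciphertext letter (mod 26):
Y(24)−P(15)=9 → J
B(1)−I(8)=-7≡19 → T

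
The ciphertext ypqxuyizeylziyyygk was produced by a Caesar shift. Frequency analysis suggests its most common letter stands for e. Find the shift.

The most frequent ciphertext letter is y (appears 6 times).
y is position 24; e is position 4.
Shift = 20.

20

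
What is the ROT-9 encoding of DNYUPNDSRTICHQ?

MWHDYWMBACRLQZ

D(3): 3+9=12 → M
N(13): 13+9=22 → W
Y(24): 24+9=33≡7 → H
U(20): 20+9=29≡3 → D
P(15): 15+9=24 → Y
N(13): 13+9=22 → W
D(3): 3+9=12 → M
S(18): 18+9=27≡1 → B
R(17): 17+9=26≡0 → A
T(19): 19+9=28≡2 → C
I(8): 8+9=17 → R
C(2): 2+9=11 → L
H(7): 7+9=16 → Q
Q(16): 16+9=25 → Z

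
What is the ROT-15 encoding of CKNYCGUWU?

RZCNRVJLJ

C(2): 2+15=17 → R
K(10): 10+15=25 → Z
N(13): 13+15=28≡2 → C
Y(24): 24+15=39≡13 → N
C(2): 2+15=17 → R
G(6): 6+15=21 → V
U(20): 20+15=35≡9 → J
W(22): 22+15=37≡11 → L
U(20): 20+15=35≡9 → J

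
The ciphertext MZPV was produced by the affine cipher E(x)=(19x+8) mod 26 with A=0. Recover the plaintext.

SFZN

The inverse of 19 mod 26 is 11, since 19·11=209≡1. Apply D(y)=11·(y−8) mod 26:
M(12): 11·(12−8)=44≡18 → S
Z(25): 11·(25−8)=187≡5 → F
P(15): 11·(15−8)=77≡25 → Z
V(21): 11·(21−8)=143≡13 → N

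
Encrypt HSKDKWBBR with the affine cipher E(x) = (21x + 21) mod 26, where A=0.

MJXGXPQQO

H(7): 21·7+21=168≡12 → M
S(18): 21·18+21=399≡9 → J
K(10): 21·10+21=231≡23 → X
D(3): 21·3+21=84≡6 → G
K(10): 21·10+21=231≡23 → X
W(22): 21·22+21=483≡15 → P
B(1): 21·1+21=42≡16 → Q
B(1): 21·1+21=42≡16 → Q
R(17): 21·17+21=378≡14 → O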